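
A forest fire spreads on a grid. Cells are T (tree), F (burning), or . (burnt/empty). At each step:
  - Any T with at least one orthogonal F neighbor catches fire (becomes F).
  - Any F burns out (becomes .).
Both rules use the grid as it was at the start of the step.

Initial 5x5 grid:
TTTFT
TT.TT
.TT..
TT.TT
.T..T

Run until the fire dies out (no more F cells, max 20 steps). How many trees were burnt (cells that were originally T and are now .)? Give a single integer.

Step 1: +3 fires, +1 burnt (F count now 3)
Step 2: +2 fires, +3 burnt (F count now 2)
Step 3: +2 fires, +2 burnt (F count now 2)
Step 4: +2 fires, +2 burnt (F count now 2)
Step 5: +2 fires, +2 burnt (F count now 2)
Step 6: +2 fires, +2 burnt (F count now 2)
Step 7: +0 fires, +2 burnt (F count now 0)
Fire out after step 7
Initially T: 16, now '.': 22
Total burnt (originally-T cells now '.'): 13

Answer: 13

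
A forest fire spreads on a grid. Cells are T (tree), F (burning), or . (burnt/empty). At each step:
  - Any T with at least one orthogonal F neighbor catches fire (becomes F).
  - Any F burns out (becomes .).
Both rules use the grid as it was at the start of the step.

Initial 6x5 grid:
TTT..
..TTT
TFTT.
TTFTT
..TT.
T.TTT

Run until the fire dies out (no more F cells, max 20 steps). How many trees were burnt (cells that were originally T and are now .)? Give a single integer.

Step 1: +5 fires, +2 burnt (F count now 5)
Step 2: +6 fires, +5 burnt (F count now 6)
Step 3: +3 fires, +6 burnt (F count now 3)
Step 4: +3 fires, +3 burnt (F count now 3)
Step 5: +1 fires, +3 burnt (F count now 1)
Step 6: +0 fires, +1 burnt (F count now 0)
Fire out after step 6
Initially T: 19, now '.': 29
Total burnt (originally-T cells now '.'): 18

Answer: 18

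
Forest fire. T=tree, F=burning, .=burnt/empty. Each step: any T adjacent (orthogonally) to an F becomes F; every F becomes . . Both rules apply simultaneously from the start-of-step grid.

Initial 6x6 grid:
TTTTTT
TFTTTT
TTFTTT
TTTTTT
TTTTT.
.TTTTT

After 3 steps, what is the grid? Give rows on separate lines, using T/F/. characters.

Step 1: 6 trees catch fire, 2 burn out
  TFTTTT
  F.FTTT
  TF.FTT
  TTFTTT
  TTTTT.
  .TTTTT
Step 2: 8 trees catch fire, 6 burn out
  F.FTTT
  ...FTT
  F...FT
  TF.FTT
  TTFTT.
  .TTTTT
Step 3: 8 trees catch fire, 8 burn out
  ...FTT
  ....FT
  .....F
  F...FT
  TF.FT.
  .TFTTT

...FTT
....FT
.....F
F...FT
TF.FT.
.TFTTT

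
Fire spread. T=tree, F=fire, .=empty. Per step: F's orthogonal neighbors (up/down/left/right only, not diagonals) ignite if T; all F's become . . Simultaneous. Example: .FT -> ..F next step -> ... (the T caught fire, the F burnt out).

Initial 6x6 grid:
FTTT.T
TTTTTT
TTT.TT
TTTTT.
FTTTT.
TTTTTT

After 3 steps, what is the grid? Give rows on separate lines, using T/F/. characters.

Step 1: 5 trees catch fire, 2 burn out
  .FTT.T
  FTTTTT
  TTT.TT
  FTTTT.
  .FTTT.
  FTTTTT
Step 2: 6 trees catch fire, 5 burn out
  ..FT.T
  .FTTTT
  FTT.TT
  .FTTT.
  ..FTT.
  .FTTTT
Step 3: 6 trees catch fire, 6 burn out
  ...F.T
  ..FTTT
  .FT.TT
  ..FTT.
  ...FT.
  ..FTTT

...F.T
..FTTT
.FT.TT
..FTT.
...FT.
..FTTT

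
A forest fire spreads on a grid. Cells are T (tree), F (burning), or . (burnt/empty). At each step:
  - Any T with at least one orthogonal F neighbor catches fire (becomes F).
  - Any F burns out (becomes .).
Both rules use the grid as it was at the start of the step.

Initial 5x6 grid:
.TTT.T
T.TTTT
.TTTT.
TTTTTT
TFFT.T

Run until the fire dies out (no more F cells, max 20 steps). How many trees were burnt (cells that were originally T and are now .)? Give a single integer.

Step 1: +4 fires, +2 burnt (F count now 4)
Step 2: +4 fires, +4 burnt (F count now 4)
Step 3: +3 fires, +4 burnt (F count now 3)
Step 4: +4 fires, +3 burnt (F count now 4)
Step 5: +4 fires, +4 burnt (F count now 4)
Step 6: +1 fires, +4 burnt (F count now 1)
Step 7: +1 fires, +1 burnt (F count now 1)
Step 8: +0 fires, +1 burnt (F count now 0)
Fire out after step 8
Initially T: 22, now '.': 29
Total burnt (originally-T cells now '.'): 21

Answer: 21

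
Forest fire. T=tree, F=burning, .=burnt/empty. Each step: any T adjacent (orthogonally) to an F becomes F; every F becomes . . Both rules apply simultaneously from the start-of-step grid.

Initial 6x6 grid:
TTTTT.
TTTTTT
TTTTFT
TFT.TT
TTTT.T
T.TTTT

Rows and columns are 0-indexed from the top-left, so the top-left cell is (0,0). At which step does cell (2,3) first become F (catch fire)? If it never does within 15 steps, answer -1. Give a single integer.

Step 1: cell (2,3)='F' (+8 fires, +2 burnt)
  -> target ignites at step 1
Step 2: cell (2,3)='.' (+9 fires, +8 burnt)
Step 3: cell (2,3)='.' (+8 fires, +9 burnt)
Step 4: cell (2,3)='.' (+4 fires, +8 burnt)
Step 5: cell (2,3)='.' (+1 fires, +4 burnt)
Step 6: cell (2,3)='.' (+0 fires, +1 burnt)
  fire out at step 6

1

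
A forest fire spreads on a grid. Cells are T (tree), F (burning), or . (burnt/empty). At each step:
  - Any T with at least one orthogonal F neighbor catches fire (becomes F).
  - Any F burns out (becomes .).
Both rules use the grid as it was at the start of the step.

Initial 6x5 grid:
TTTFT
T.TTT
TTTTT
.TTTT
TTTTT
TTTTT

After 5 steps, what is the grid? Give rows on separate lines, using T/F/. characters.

Step 1: 3 trees catch fire, 1 burn out
  TTF.F
  T.TFT
  TTTTT
  .TTTT
  TTTTT
  TTTTT
Step 2: 4 trees catch fire, 3 burn out
  TF...
  T.F.F
  TTTFT
  .TTTT
  TTTTT
  TTTTT
Step 3: 4 trees catch fire, 4 burn out
  F....
  T....
  TTF.F
  .TTFT
  TTTTT
  TTTTT
Step 4: 5 trees catch fire, 4 burn out
  .....
  F....
  TF...
  .TF.F
  TTTFT
  TTTTT
Step 5: 5 trees catch fire, 5 burn out
  .....
  .....
  F....
  .F...
  TTF.F
  TTTFT

.....
.....
F....
.F...
TTF.F
TTTFT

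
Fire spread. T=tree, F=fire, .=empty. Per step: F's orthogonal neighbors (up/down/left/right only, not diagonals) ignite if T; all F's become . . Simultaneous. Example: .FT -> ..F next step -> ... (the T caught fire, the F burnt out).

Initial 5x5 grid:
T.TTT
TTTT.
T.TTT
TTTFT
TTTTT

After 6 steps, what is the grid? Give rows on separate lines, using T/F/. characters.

Step 1: 4 trees catch fire, 1 burn out
  T.TTT
  TTTT.
  T.TFT
  TTF.F
  TTTFT
Step 2: 6 trees catch fire, 4 burn out
  T.TTT
  TTTF.
  T.F.F
  TF...
  TTF.F
Step 3: 4 trees catch fire, 6 burn out
  T.TFT
  TTF..
  T....
  F....
  TF...
Step 4: 5 trees catch fire, 4 burn out
  T.F.F
  TF...
  F....
  .....
  F....
Step 5: 1 trees catch fire, 5 burn out
  T....
  F....
  .....
  .....
  .....
Step 6: 1 trees catch fire, 1 burn out
  F....
  .....
  .....
  .....
  .....

F....
.....
.....
.....
.....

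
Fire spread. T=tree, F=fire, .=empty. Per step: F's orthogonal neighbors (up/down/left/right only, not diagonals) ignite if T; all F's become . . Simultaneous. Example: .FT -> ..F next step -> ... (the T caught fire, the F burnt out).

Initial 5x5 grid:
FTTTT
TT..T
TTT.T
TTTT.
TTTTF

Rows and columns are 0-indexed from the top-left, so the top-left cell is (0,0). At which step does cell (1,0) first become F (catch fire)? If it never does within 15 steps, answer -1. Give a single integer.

Step 1: cell (1,0)='F' (+3 fires, +2 burnt)
  -> target ignites at step 1
Step 2: cell (1,0)='.' (+5 fires, +3 burnt)
Step 3: cell (1,0)='.' (+5 fires, +5 burnt)
Step 4: cell (1,0)='.' (+4 fires, +5 burnt)
Step 5: cell (1,0)='.' (+1 fires, +4 burnt)
Step 6: cell (1,0)='.' (+1 fires, +1 burnt)
Step 7: cell (1,0)='.' (+0 fires, +1 burnt)
  fire out at step 7

1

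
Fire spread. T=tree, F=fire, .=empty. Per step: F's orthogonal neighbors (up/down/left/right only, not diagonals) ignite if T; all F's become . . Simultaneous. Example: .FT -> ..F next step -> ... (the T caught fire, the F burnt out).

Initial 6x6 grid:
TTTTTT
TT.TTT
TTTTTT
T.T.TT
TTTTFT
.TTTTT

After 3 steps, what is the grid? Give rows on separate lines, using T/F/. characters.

Step 1: 4 trees catch fire, 1 burn out
  TTTTTT
  TT.TTT
  TTTTTT
  T.T.FT
  TTTF.F
  .TTTFT
Step 2: 5 trees catch fire, 4 burn out
  TTTTTT
  TT.TTT
  TTTTFT
  T.T..F
  TTF...
  .TTF.F
Step 3: 6 trees catch fire, 5 burn out
  TTTTTT
  TT.TFT
  TTTF.F
  T.F...
  TF....
  .TF...

TTTTTT
TT.TFT
TTTF.F
T.F...
TF....
.TF...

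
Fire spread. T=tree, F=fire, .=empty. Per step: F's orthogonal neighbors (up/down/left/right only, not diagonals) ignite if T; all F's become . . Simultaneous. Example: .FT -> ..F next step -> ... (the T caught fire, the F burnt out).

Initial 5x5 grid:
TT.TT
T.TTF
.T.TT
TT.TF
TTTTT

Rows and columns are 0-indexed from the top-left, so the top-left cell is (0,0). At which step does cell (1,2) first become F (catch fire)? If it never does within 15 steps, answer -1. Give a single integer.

Step 1: cell (1,2)='T' (+5 fires, +2 burnt)
Step 2: cell (1,2)='F' (+4 fires, +5 burnt)
  -> target ignites at step 2
Step 3: cell (1,2)='.' (+1 fires, +4 burnt)
Step 4: cell (1,2)='.' (+1 fires, +1 burnt)
Step 5: cell (1,2)='.' (+2 fires, +1 burnt)
Step 6: cell (1,2)='.' (+2 fires, +2 burnt)
Step 7: cell (1,2)='.' (+0 fires, +2 burnt)
  fire out at step 7

2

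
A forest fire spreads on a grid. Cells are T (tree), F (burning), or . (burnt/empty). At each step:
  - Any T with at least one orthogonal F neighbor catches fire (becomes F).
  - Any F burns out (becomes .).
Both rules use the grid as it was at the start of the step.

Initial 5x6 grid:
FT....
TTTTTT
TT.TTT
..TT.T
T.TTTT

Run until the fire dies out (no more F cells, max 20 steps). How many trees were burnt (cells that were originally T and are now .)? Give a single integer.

Step 1: +2 fires, +1 burnt (F count now 2)
Step 2: +2 fires, +2 burnt (F count now 2)
Step 3: +2 fires, +2 burnt (F count now 2)
Step 4: +1 fires, +2 burnt (F count now 1)
Step 5: +2 fires, +1 burnt (F count now 2)
Step 6: +3 fires, +2 burnt (F count now 3)
Step 7: +3 fires, +3 burnt (F count now 3)
Step 8: +3 fires, +3 burnt (F count now 3)
Step 9: +1 fires, +3 burnt (F count now 1)
Step 10: +0 fires, +1 burnt (F count now 0)
Fire out after step 10
Initially T: 20, now '.': 29
Total burnt (originally-T cells now '.'): 19

Answer: 19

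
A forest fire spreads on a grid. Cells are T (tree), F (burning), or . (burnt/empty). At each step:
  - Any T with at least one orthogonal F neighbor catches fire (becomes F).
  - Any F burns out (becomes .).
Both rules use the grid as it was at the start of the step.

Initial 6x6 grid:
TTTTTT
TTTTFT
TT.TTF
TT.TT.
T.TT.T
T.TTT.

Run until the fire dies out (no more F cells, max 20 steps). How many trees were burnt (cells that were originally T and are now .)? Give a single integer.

Answer: 26

Derivation:
Step 1: +4 fires, +2 burnt (F count now 4)
Step 2: +5 fires, +4 burnt (F count now 5)
Step 3: +3 fires, +5 burnt (F count now 3)
Step 4: +4 fires, +3 burnt (F count now 4)
Step 5: +5 fires, +4 burnt (F count now 5)
Step 6: +3 fires, +5 burnt (F count now 3)
Step 7: +1 fires, +3 burnt (F count now 1)
Step 8: +1 fires, +1 burnt (F count now 1)
Step 9: +0 fires, +1 burnt (F count now 0)
Fire out after step 9
Initially T: 27, now '.': 35
Total burnt (originally-T cells now '.'): 26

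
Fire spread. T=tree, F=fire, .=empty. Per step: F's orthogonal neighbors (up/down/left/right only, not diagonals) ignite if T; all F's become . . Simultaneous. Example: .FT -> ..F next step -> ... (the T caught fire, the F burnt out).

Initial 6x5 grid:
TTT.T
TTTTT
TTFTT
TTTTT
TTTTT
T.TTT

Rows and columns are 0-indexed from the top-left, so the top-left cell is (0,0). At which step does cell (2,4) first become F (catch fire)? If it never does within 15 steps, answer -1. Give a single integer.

Step 1: cell (2,4)='T' (+4 fires, +1 burnt)
Step 2: cell (2,4)='F' (+8 fires, +4 burnt)
  -> target ignites at step 2
Step 3: cell (2,4)='.' (+8 fires, +8 burnt)
Step 4: cell (2,4)='.' (+5 fires, +8 burnt)
Step 5: cell (2,4)='.' (+2 fires, +5 burnt)
Step 6: cell (2,4)='.' (+0 fires, +2 burnt)
  fire out at step 6

2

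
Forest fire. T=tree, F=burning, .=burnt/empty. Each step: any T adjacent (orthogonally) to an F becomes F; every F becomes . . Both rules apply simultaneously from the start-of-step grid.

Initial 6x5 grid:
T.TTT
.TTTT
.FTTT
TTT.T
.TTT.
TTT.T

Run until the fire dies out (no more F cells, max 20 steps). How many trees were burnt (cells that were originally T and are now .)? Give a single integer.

Step 1: +3 fires, +1 burnt (F count now 3)
Step 2: +5 fires, +3 burnt (F count now 5)
Step 3: +5 fires, +5 burnt (F count now 5)
Step 4: +6 fires, +5 burnt (F count now 6)
Step 5: +1 fires, +6 burnt (F count now 1)
Step 6: +0 fires, +1 burnt (F count now 0)
Fire out after step 6
Initially T: 22, now '.': 28
Total burnt (originally-T cells now '.'): 20

Answer: 20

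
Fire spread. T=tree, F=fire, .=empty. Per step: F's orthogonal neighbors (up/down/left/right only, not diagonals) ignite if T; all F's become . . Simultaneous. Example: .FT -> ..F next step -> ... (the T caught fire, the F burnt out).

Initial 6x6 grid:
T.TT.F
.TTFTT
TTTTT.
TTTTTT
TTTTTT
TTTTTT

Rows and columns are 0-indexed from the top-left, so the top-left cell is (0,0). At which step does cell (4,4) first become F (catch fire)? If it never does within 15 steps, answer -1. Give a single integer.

Step 1: cell (4,4)='T' (+5 fires, +2 burnt)
Step 2: cell (4,4)='T' (+5 fires, +5 burnt)
Step 3: cell (4,4)='T' (+4 fires, +5 burnt)
Step 4: cell (4,4)='F' (+6 fires, +4 burnt)
  -> target ignites at step 4
Step 5: cell (4,4)='.' (+5 fires, +6 burnt)
Step 6: cell (4,4)='.' (+3 fires, +5 burnt)
Step 7: cell (4,4)='.' (+1 fires, +3 burnt)
Step 8: cell (4,4)='.' (+0 fires, +1 burnt)
  fire out at step 8

4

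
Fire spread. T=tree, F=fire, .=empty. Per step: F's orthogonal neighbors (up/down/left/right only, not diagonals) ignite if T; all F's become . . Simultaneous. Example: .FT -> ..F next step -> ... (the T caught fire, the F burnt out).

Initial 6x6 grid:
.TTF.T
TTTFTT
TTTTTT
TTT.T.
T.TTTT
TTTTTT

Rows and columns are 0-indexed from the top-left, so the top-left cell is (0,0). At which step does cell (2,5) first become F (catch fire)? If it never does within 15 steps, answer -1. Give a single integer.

Step 1: cell (2,5)='T' (+4 fires, +2 burnt)
Step 2: cell (2,5)='T' (+5 fires, +4 burnt)
Step 3: cell (2,5)='F' (+6 fires, +5 burnt)
  -> target ignites at step 3
Step 4: cell (2,5)='.' (+4 fires, +6 burnt)
Step 5: cell (2,5)='.' (+5 fires, +4 burnt)
Step 6: cell (2,5)='.' (+4 fires, +5 burnt)
Step 7: cell (2,5)='.' (+1 fires, +4 burnt)
Step 8: cell (2,5)='.' (+0 fires, +1 burnt)
  fire out at step 8

3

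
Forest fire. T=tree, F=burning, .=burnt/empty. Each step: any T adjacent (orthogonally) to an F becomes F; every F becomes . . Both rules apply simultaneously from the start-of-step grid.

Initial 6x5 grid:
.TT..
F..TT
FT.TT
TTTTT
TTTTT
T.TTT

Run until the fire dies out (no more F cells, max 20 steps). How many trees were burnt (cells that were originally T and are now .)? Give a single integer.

Step 1: +2 fires, +2 burnt (F count now 2)
Step 2: +2 fires, +2 burnt (F count now 2)
Step 3: +3 fires, +2 burnt (F count now 3)
Step 4: +2 fires, +3 burnt (F count now 2)
Step 5: +4 fires, +2 burnt (F count now 4)
Step 6: +4 fires, +4 burnt (F count now 4)
Step 7: +2 fires, +4 burnt (F count now 2)
Step 8: +0 fires, +2 burnt (F count now 0)
Fire out after step 8
Initially T: 21, now '.': 28
Total burnt (originally-T cells now '.'): 19

Answer: 19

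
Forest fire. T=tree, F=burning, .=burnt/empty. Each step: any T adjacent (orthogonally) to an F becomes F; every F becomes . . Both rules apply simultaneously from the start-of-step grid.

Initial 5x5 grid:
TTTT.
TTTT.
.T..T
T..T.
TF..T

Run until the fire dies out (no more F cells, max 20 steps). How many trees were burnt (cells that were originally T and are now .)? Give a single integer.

Answer: 2

Derivation:
Step 1: +1 fires, +1 burnt (F count now 1)
Step 2: +1 fires, +1 burnt (F count now 1)
Step 3: +0 fires, +1 burnt (F count now 0)
Fire out after step 3
Initially T: 14, now '.': 13
Total burnt (originally-T cells now '.'): 2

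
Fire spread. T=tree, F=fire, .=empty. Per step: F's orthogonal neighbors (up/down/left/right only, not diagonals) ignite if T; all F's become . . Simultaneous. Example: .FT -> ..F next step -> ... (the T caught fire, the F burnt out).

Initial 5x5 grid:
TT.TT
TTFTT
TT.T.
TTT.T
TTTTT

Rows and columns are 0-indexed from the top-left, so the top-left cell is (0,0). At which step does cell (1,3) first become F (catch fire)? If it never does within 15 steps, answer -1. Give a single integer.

Step 1: cell (1,3)='F' (+2 fires, +1 burnt)
  -> target ignites at step 1
Step 2: cell (1,3)='.' (+6 fires, +2 burnt)
Step 3: cell (1,3)='.' (+4 fires, +6 burnt)
Step 4: cell (1,3)='.' (+3 fires, +4 burnt)
Step 5: cell (1,3)='.' (+2 fires, +3 burnt)
Step 6: cell (1,3)='.' (+1 fires, +2 burnt)
Step 7: cell (1,3)='.' (+1 fires, +1 burnt)
Step 8: cell (1,3)='.' (+1 fires, +1 burnt)
Step 9: cell (1,3)='.' (+0 fires, +1 burnt)
  fire out at step 9

1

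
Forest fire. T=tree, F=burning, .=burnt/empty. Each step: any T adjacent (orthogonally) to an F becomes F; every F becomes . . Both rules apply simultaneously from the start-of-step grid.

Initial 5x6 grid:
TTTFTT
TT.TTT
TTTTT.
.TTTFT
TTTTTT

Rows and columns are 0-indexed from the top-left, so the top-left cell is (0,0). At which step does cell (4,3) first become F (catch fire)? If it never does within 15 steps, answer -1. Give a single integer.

Step 1: cell (4,3)='T' (+7 fires, +2 burnt)
Step 2: cell (4,3)='F' (+7 fires, +7 burnt)
  -> target ignites at step 2
Step 3: cell (4,3)='.' (+6 fires, +7 burnt)
Step 4: cell (4,3)='.' (+3 fires, +6 burnt)
Step 5: cell (4,3)='.' (+2 fires, +3 burnt)
Step 6: cell (4,3)='.' (+0 fires, +2 burnt)
  fire out at step 6

2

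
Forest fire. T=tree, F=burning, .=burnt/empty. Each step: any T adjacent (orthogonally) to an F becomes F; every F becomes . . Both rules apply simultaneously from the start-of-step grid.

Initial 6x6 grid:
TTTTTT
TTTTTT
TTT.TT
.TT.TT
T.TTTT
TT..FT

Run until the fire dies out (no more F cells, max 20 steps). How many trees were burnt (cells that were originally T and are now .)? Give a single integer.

Answer: 26

Derivation:
Step 1: +2 fires, +1 burnt (F count now 2)
Step 2: +3 fires, +2 burnt (F count now 3)
Step 3: +3 fires, +3 burnt (F count now 3)
Step 4: +3 fires, +3 burnt (F count now 3)
Step 5: +5 fires, +3 burnt (F count now 5)
Step 6: +4 fires, +5 burnt (F count now 4)
Step 7: +3 fires, +4 burnt (F count now 3)
Step 8: +2 fires, +3 burnt (F count now 2)
Step 9: +1 fires, +2 burnt (F count now 1)
Step 10: +0 fires, +1 burnt (F count now 0)
Fire out after step 10
Initially T: 29, now '.': 33
Total burnt (originally-T cells now '.'): 26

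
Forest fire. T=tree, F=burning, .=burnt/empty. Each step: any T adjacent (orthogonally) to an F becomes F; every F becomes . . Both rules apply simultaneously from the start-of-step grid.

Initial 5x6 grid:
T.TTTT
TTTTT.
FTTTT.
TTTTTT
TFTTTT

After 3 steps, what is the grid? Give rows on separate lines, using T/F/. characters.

Step 1: 6 trees catch fire, 2 burn out
  T.TTTT
  FTTTT.
  .FTTT.
  FFTTTT
  F.FTTT
Step 2: 5 trees catch fire, 6 burn out
  F.TTTT
  .FTTT.
  ..FTT.
  ..FTTT
  ...FTT
Step 3: 4 trees catch fire, 5 burn out
  ..TTTT
  ..FTT.
  ...FT.
  ...FTT
  ....FT

..TTTT
..FTT.
...FT.
...FTT
....FT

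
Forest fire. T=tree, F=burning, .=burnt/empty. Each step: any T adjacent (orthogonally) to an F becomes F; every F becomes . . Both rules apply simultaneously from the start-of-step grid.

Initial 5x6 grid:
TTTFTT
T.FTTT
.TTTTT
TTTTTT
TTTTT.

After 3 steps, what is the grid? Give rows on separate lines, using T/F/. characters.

Step 1: 4 trees catch fire, 2 burn out
  TTF.FT
  T..FTT
  .TFTTT
  TTTTTT
  TTTTT.
Step 2: 6 trees catch fire, 4 burn out
  TF...F
  T...FT
  .F.FTT
  TTFTTT
  TTTTT.
Step 3: 6 trees catch fire, 6 burn out
  F.....
  T....F
  ....FT
  TF.FTT
  TTFTT.

F.....
T....F
....FT
TF.FTT
TTFTT.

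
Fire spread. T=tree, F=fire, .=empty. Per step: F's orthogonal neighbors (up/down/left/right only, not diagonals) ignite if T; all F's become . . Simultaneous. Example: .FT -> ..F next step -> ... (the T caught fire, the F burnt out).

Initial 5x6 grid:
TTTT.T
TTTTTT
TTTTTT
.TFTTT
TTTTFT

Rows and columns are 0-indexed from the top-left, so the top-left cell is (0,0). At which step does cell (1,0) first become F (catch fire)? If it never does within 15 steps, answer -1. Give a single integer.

Step 1: cell (1,0)='T' (+7 fires, +2 burnt)
Step 2: cell (1,0)='T' (+6 fires, +7 burnt)
Step 3: cell (1,0)='T' (+7 fires, +6 burnt)
Step 4: cell (1,0)='F' (+4 fires, +7 burnt)
  -> target ignites at step 4
Step 5: cell (1,0)='.' (+2 fires, +4 burnt)
Step 6: cell (1,0)='.' (+0 fires, +2 burnt)
  fire out at step 6

4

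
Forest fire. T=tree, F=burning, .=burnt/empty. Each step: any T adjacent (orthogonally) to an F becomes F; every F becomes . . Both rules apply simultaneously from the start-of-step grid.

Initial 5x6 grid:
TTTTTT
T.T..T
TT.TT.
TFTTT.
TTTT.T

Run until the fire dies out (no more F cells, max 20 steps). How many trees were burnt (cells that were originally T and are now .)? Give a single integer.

Step 1: +4 fires, +1 burnt (F count now 4)
Step 2: +4 fires, +4 burnt (F count now 4)
Step 3: +4 fires, +4 burnt (F count now 4)
Step 4: +2 fires, +4 burnt (F count now 2)
Step 5: +1 fires, +2 burnt (F count now 1)
Step 6: +1 fires, +1 burnt (F count now 1)
Step 7: +2 fires, +1 burnt (F count now 2)
Step 8: +1 fires, +2 burnt (F count now 1)
Step 9: +1 fires, +1 burnt (F count now 1)
Step 10: +1 fires, +1 burnt (F count now 1)
Step 11: +0 fires, +1 burnt (F count now 0)
Fire out after step 11
Initially T: 22, now '.': 29
Total burnt (originally-T cells now '.'): 21

Answer: 21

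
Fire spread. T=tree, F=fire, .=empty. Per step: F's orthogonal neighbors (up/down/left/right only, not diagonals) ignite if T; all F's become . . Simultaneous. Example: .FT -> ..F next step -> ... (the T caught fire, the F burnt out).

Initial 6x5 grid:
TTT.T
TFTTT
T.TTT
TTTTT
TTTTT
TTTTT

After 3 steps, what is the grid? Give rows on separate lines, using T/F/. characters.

Step 1: 3 trees catch fire, 1 burn out
  TFT.T
  F.FTT
  T.TTT
  TTTTT
  TTTTT
  TTTTT
Step 2: 5 trees catch fire, 3 burn out
  F.F.T
  ...FT
  F.FTT
  TTTTT
  TTTTT
  TTTTT
Step 3: 4 trees catch fire, 5 burn out
  ....T
  ....F
  ...FT
  FTFTT
  TTTTT
  TTTTT

....T
....F
...FT
FTFTT
TTTTT
TTTTT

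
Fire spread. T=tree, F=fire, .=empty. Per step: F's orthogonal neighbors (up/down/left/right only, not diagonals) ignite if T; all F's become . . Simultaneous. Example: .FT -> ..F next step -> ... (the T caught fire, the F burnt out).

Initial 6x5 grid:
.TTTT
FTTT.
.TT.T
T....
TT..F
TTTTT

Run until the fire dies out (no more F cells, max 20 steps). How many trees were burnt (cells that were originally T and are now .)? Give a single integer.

Answer: 17

Derivation:
Step 1: +2 fires, +2 burnt (F count now 2)
Step 2: +4 fires, +2 burnt (F count now 4)
Step 3: +4 fires, +4 burnt (F count now 4)
Step 4: +2 fires, +4 burnt (F count now 2)
Step 5: +3 fires, +2 burnt (F count now 3)
Step 6: +1 fires, +3 burnt (F count now 1)
Step 7: +1 fires, +1 burnt (F count now 1)
Step 8: +0 fires, +1 burnt (F count now 0)
Fire out after step 8
Initially T: 18, now '.': 29
Total burnt (originally-T cells now '.'): 17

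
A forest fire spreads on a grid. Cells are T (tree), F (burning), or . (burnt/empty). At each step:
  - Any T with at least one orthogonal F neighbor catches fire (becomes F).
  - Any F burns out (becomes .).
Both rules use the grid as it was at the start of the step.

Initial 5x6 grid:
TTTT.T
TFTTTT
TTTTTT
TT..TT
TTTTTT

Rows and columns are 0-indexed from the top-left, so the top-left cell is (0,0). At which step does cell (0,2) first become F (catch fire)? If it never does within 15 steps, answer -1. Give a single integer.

Step 1: cell (0,2)='T' (+4 fires, +1 burnt)
Step 2: cell (0,2)='F' (+6 fires, +4 burnt)
  -> target ignites at step 2
Step 3: cell (0,2)='.' (+5 fires, +6 burnt)
Step 4: cell (0,2)='.' (+4 fires, +5 burnt)
Step 5: cell (0,2)='.' (+4 fires, +4 burnt)
Step 6: cell (0,2)='.' (+2 fires, +4 burnt)
Step 7: cell (0,2)='.' (+1 fires, +2 burnt)
Step 8: cell (0,2)='.' (+0 fires, +1 burnt)
  fire out at step 8

2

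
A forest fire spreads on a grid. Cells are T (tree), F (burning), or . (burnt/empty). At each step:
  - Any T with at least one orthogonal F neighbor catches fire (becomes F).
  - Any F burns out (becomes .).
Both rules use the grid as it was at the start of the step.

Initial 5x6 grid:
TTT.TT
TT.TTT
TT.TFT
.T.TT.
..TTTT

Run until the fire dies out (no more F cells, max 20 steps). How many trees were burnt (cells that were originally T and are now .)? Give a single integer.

Answer: 13

Derivation:
Step 1: +4 fires, +1 burnt (F count now 4)
Step 2: +5 fires, +4 burnt (F count now 5)
Step 3: +3 fires, +5 burnt (F count now 3)
Step 4: +1 fires, +3 burnt (F count now 1)
Step 5: +0 fires, +1 burnt (F count now 0)
Fire out after step 5
Initially T: 21, now '.': 22
Total burnt (originally-T cells now '.'): 13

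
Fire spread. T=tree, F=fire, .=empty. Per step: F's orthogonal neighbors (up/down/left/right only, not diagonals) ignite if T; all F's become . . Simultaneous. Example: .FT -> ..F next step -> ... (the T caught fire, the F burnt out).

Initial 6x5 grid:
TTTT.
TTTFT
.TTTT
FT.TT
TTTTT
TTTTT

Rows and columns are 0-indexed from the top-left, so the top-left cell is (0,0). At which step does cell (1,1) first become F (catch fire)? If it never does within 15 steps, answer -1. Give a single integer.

Step 1: cell (1,1)='T' (+6 fires, +2 burnt)
Step 2: cell (1,1)='F' (+8 fires, +6 burnt)
  -> target ignites at step 2
Step 3: cell (1,1)='.' (+6 fires, +8 burnt)
Step 4: cell (1,1)='.' (+4 fires, +6 burnt)
Step 5: cell (1,1)='.' (+1 fires, +4 burnt)
Step 6: cell (1,1)='.' (+0 fires, +1 burnt)
  fire out at step 6

2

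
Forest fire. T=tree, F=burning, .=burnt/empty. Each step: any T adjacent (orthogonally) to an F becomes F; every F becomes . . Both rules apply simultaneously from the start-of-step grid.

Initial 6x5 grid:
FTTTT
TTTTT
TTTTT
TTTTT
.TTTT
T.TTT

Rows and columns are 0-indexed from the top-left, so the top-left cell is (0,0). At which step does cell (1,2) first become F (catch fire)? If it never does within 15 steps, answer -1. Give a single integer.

Step 1: cell (1,2)='T' (+2 fires, +1 burnt)
Step 2: cell (1,2)='T' (+3 fires, +2 burnt)
Step 3: cell (1,2)='F' (+4 fires, +3 burnt)
  -> target ignites at step 3
Step 4: cell (1,2)='.' (+4 fires, +4 burnt)
Step 5: cell (1,2)='.' (+4 fires, +4 burnt)
Step 6: cell (1,2)='.' (+3 fires, +4 burnt)
Step 7: cell (1,2)='.' (+3 fires, +3 burnt)
Step 8: cell (1,2)='.' (+2 fires, +3 burnt)
Step 9: cell (1,2)='.' (+1 fires, +2 burnt)
Step 10: cell (1,2)='.' (+0 fires, +1 burnt)
  fire out at step 10

3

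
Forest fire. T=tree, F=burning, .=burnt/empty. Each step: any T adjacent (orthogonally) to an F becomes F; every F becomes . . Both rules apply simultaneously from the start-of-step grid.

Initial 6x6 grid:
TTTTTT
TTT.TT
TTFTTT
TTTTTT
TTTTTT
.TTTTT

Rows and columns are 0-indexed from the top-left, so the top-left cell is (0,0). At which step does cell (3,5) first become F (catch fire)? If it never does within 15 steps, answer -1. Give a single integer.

Step 1: cell (3,5)='T' (+4 fires, +1 burnt)
Step 2: cell (3,5)='T' (+7 fires, +4 burnt)
Step 3: cell (3,5)='T' (+10 fires, +7 burnt)
Step 4: cell (3,5)='F' (+8 fires, +10 burnt)
  -> target ignites at step 4
Step 5: cell (3,5)='.' (+3 fires, +8 burnt)
Step 6: cell (3,5)='.' (+1 fires, +3 burnt)
Step 7: cell (3,5)='.' (+0 fires, +1 burnt)
  fire out at step 7

4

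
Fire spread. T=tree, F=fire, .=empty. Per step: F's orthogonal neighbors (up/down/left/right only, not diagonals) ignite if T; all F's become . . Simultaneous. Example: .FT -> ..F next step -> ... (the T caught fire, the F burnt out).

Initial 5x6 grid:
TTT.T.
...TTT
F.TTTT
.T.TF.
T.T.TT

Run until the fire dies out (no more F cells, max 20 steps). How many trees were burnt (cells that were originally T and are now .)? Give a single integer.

Step 1: +3 fires, +2 burnt (F count now 3)
Step 2: +4 fires, +3 burnt (F count now 4)
Step 3: +4 fires, +4 burnt (F count now 4)
Step 4: +0 fires, +4 burnt (F count now 0)
Fire out after step 4
Initially T: 17, now '.': 24
Total burnt (originally-T cells now '.'): 11

Answer: 11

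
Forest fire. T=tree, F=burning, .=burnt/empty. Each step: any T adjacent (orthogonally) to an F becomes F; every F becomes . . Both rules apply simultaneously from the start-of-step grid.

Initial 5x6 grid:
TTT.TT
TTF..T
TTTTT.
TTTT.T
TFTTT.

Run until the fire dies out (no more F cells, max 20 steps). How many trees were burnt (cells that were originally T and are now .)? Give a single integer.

Step 1: +6 fires, +2 burnt (F count now 6)
Step 2: +7 fires, +6 burnt (F count now 7)
Step 3: +5 fires, +7 burnt (F count now 5)
Step 4: +0 fires, +5 burnt (F count now 0)
Fire out after step 4
Initially T: 22, now '.': 26
Total burnt (originally-T cells now '.'): 18

Answer: 18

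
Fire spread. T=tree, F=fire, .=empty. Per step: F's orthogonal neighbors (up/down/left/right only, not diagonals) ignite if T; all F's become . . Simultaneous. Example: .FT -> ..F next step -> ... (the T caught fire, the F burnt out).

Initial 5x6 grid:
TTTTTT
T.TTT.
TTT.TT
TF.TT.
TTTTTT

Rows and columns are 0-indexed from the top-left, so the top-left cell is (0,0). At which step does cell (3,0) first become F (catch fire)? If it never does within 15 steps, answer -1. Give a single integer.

Step 1: cell (3,0)='F' (+3 fires, +1 burnt)
  -> target ignites at step 1
Step 2: cell (3,0)='.' (+4 fires, +3 burnt)
Step 3: cell (3,0)='.' (+3 fires, +4 burnt)
Step 4: cell (3,0)='.' (+5 fires, +3 burnt)
Step 5: cell (3,0)='.' (+5 fires, +5 burnt)
Step 6: cell (3,0)='.' (+2 fires, +5 burnt)
Step 7: cell (3,0)='.' (+2 fires, +2 burnt)
Step 8: cell (3,0)='.' (+0 fires, +2 burnt)
  fire out at step 8

1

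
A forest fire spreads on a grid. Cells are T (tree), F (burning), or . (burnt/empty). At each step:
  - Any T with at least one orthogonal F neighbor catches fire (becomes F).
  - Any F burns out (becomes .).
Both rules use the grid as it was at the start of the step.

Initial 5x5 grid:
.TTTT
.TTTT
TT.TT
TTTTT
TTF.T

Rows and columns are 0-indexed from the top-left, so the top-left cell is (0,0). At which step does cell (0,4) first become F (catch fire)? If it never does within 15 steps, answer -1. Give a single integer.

Step 1: cell (0,4)='T' (+2 fires, +1 burnt)
Step 2: cell (0,4)='T' (+3 fires, +2 burnt)
Step 3: cell (0,4)='T' (+4 fires, +3 burnt)
Step 4: cell (0,4)='T' (+5 fires, +4 burnt)
Step 5: cell (0,4)='T' (+4 fires, +5 burnt)
Step 6: cell (0,4)='F' (+2 fires, +4 burnt)
  -> target ignites at step 6
Step 7: cell (0,4)='.' (+0 fires, +2 burnt)
  fire out at step 7

6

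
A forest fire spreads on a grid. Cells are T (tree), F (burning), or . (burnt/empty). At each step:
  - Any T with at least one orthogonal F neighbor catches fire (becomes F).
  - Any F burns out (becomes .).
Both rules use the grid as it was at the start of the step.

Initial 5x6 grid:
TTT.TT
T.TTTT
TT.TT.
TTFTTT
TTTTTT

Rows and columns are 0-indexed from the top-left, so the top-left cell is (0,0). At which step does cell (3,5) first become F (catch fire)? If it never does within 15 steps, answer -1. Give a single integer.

Step 1: cell (3,5)='T' (+3 fires, +1 burnt)
Step 2: cell (3,5)='T' (+6 fires, +3 burnt)
Step 3: cell (3,5)='F' (+6 fires, +6 burnt)
  -> target ignites at step 3
Step 4: cell (3,5)='.' (+4 fires, +6 burnt)
Step 5: cell (3,5)='.' (+4 fires, +4 burnt)
Step 6: cell (3,5)='.' (+2 fires, +4 burnt)
Step 7: cell (3,5)='.' (+0 fires, +2 burnt)
  fire out at step 7

3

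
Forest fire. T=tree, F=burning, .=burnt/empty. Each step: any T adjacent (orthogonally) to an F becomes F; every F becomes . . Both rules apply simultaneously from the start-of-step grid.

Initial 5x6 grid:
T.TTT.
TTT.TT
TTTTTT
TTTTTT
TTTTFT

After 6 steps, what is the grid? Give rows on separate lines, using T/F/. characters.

Step 1: 3 trees catch fire, 1 burn out
  T.TTT.
  TTT.TT
  TTTTTT
  TTTTFT
  TTTF.F
Step 2: 4 trees catch fire, 3 burn out
  T.TTT.
  TTT.TT
  TTTTFT
  TTTF.F
  TTF...
Step 3: 5 trees catch fire, 4 burn out
  T.TTT.
  TTT.FT
  TTTF.F
  TTF...
  TF....
Step 4: 5 trees catch fire, 5 burn out
  T.TTF.
  TTT..F
  TTF...
  TF....
  F.....
Step 5: 4 trees catch fire, 5 burn out
  T.TF..
  TTF...
  TF....
  F.....
  ......
Step 6: 3 trees catch fire, 4 burn out
  T.F...
  TF....
  F.....
  ......
  ......

T.F...
TF....
F.....
......
......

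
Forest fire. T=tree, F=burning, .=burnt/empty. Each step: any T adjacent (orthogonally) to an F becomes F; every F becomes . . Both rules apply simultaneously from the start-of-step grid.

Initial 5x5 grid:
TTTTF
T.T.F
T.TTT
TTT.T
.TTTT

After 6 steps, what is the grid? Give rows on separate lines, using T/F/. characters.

Step 1: 2 trees catch fire, 2 burn out
  TTTF.
  T.T..
  T.TTF
  TTT.T
  .TTTT
Step 2: 3 trees catch fire, 2 burn out
  TTF..
  T.T..
  T.TF.
  TTT.F
  .TTTT
Step 3: 4 trees catch fire, 3 burn out
  TF...
  T.F..
  T.F..
  TTT..
  .TTTF
Step 4: 3 trees catch fire, 4 burn out
  F....
  T....
  T....
  TTF..
  .TTF.
Step 5: 3 trees catch fire, 3 burn out
  .....
  F....
  T....
  TF...
  .TF..
Step 6: 3 trees catch fire, 3 burn out
  .....
  .....
  F....
  F....
  .F...

.....
.....
F....
F....
.F...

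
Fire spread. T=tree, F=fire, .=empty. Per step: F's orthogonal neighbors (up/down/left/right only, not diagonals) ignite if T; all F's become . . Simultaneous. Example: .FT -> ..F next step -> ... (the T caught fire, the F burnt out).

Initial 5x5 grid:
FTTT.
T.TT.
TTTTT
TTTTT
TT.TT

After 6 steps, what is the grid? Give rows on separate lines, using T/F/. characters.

Step 1: 2 trees catch fire, 1 burn out
  .FTT.
  F.TT.
  TTTTT
  TTTTT
  TT.TT
Step 2: 2 trees catch fire, 2 burn out
  ..FT.
  ..TT.
  FTTTT
  TTTTT
  TT.TT
Step 3: 4 trees catch fire, 2 burn out
  ...F.
  ..FT.
  .FTTT
  FTTTT
  TT.TT
Step 4: 4 trees catch fire, 4 burn out
  .....
  ...F.
  ..FTT
  .FTTT
  FT.TT
Step 5: 3 trees catch fire, 4 burn out
  .....
  .....
  ...FT
  ..FTT
  .F.TT
Step 6: 2 trees catch fire, 3 burn out
  .....
  .....
  ....F
  ...FT
  ...TT

.....
.....
....F
...FT
...TT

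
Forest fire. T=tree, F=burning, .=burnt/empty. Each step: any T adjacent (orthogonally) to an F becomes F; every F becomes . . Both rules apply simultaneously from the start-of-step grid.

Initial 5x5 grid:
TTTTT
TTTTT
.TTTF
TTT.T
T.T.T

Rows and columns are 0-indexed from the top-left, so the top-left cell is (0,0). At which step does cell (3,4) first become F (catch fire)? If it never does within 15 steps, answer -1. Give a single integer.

Step 1: cell (3,4)='F' (+3 fires, +1 burnt)
  -> target ignites at step 1
Step 2: cell (3,4)='.' (+4 fires, +3 burnt)
Step 3: cell (3,4)='.' (+4 fires, +4 burnt)
Step 4: cell (3,4)='.' (+4 fires, +4 burnt)
Step 5: cell (3,4)='.' (+3 fires, +4 burnt)
Step 6: cell (3,4)='.' (+2 fires, +3 burnt)
Step 7: cell (3,4)='.' (+0 fires, +2 burnt)
  fire out at step 7

1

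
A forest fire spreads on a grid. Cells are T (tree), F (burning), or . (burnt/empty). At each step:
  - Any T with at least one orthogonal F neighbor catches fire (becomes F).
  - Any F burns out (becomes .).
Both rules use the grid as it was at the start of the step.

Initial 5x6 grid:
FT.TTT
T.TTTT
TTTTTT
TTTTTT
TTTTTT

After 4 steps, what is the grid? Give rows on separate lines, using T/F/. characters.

Step 1: 2 trees catch fire, 1 burn out
  .F.TTT
  F.TTTT
  TTTTTT
  TTTTTT
  TTTTTT
Step 2: 1 trees catch fire, 2 burn out
  ...TTT
  ..TTTT
  FTTTTT
  TTTTTT
  TTTTTT
Step 3: 2 trees catch fire, 1 burn out
  ...TTT
  ..TTTT
  .FTTTT
  FTTTTT
  TTTTTT
Step 4: 3 trees catch fire, 2 burn out
  ...TTT
  ..TTTT
  ..FTTT
  .FTTTT
  FTTTTT

...TTT
..TTTT
..FTTT
.FTTTT
FTTTTT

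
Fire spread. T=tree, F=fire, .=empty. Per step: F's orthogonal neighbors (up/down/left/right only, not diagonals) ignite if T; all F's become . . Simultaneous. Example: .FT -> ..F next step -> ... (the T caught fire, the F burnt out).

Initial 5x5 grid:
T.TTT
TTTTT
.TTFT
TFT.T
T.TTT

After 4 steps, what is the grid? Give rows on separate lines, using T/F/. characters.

Step 1: 6 trees catch fire, 2 burn out
  T.TTT
  TTTFT
  .FF.F
  F.F.T
  T.TTT
Step 2: 7 trees catch fire, 6 burn out
  T.TFT
  TFF.F
  .....
  ....F
  F.FTT
Step 3: 5 trees catch fire, 7 burn out
  T.F.F
  F....
  .....
  .....
  ...FF
Step 4: 1 trees catch fire, 5 burn out
  F....
  .....
  .....
  .....
  .....

F....
.....
.....
.....
.....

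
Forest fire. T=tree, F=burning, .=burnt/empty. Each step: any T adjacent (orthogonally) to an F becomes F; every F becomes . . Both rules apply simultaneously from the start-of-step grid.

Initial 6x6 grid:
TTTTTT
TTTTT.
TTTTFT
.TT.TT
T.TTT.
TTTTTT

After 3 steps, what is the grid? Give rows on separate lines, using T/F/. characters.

Step 1: 4 trees catch fire, 1 burn out
  TTTTTT
  TTTTF.
  TTTF.F
  .TT.FT
  T.TTT.
  TTTTTT
Step 2: 5 trees catch fire, 4 burn out
  TTTTFT
  TTTF..
  TTF...
  .TT..F
  T.TTF.
  TTTTTT
Step 3: 7 trees catch fire, 5 burn out
  TTTF.F
  TTF...
  TF....
  .TF...
  T.TF..
  TTTTFT

TTTF.F
TTF...
TF....
.TF...
T.TF..
TTTTFT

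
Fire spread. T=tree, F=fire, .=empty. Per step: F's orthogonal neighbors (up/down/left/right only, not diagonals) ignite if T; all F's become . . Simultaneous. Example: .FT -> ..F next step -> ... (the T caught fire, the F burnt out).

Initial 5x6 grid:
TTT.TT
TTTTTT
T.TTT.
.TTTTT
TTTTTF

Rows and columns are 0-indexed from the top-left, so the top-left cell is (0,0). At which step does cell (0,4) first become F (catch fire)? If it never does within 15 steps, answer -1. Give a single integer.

Step 1: cell (0,4)='T' (+2 fires, +1 burnt)
Step 2: cell (0,4)='T' (+2 fires, +2 burnt)
Step 3: cell (0,4)='T' (+3 fires, +2 burnt)
Step 4: cell (0,4)='T' (+4 fires, +3 burnt)
Step 5: cell (0,4)='F' (+6 fires, +4 burnt)
  -> target ignites at step 5
Step 6: cell (0,4)='.' (+2 fires, +6 burnt)
Step 7: cell (0,4)='.' (+2 fires, +2 burnt)
Step 8: cell (0,4)='.' (+2 fires, +2 burnt)
Step 9: cell (0,4)='.' (+2 fires, +2 burnt)
Step 10: cell (0,4)='.' (+0 fires, +2 burnt)
  fire out at step 10

5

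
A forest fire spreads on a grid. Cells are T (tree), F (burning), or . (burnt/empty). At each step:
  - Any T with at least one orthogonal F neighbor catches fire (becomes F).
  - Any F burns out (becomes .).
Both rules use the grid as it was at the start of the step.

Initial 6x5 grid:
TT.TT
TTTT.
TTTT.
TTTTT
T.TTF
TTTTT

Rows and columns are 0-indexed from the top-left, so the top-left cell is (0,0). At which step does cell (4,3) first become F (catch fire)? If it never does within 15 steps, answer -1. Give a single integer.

Step 1: cell (4,3)='F' (+3 fires, +1 burnt)
  -> target ignites at step 1
Step 2: cell (4,3)='.' (+3 fires, +3 burnt)
Step 3: cell (4,3)='.' (+3 fires, +3 burnt)
Step 4: cell (4,3)='.' (+4 fires, +3 burnt)
Step 5: cell (4,3)='.' (+5 fires, +4 burnt)
Step 6: cell (4,3)='.' (+4 fires, +5 burnt)
Step 7: cell (4,3)='.' (+2 fires, +4 burnt)
Step 8: cell (4,3)='.' (+1 fires, +2 burnt)
Step 9: cell (4,3)='.' (+0 fires, +1 burnt)
  fire out at step 9

1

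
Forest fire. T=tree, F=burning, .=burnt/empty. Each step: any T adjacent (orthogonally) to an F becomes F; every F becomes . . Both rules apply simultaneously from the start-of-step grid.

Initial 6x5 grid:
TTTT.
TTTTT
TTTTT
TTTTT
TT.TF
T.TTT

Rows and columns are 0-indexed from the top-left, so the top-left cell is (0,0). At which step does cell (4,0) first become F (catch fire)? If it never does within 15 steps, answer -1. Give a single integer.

Step 1: cell (4,0)='T' (+3 fires, +1 burnt)
Step 2: cell (4,0)='T' (+3 fires, +3 burnt)
Step 3: cell (4,0)='T' (+4 fires, +3 burnt)
Step 4: cell (4,0)='T' (+3 fires, +4 burnt)
Step 5: cell (4,0)='T' (+5 fires, +3 burnt)
Step 6: cell (4,0)='F' (+4 fires, +5 burnt)
  -> target ignites at step 6
Step 7: cell (4,0)='.' (+3 fires, +4 burnt)
Step 8: cell (4,0)='.' (+1 fires, +3 burnt)
Step 9: cell (4,0)='.' (+0 fires, +1 burnt)
  fire out at step 9

6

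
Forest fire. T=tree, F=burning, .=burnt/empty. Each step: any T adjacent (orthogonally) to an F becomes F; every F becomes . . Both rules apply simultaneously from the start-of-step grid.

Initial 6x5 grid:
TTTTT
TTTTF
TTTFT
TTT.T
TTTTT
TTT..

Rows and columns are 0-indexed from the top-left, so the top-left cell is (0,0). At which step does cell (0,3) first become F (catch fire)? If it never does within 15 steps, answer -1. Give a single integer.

Step 1: cell (0,3)='T' (+4 fires, +2 burnt)
Step 2: cell (0,3)='F' (+5 fires, +4 burnt)
  -> target ignites at step 2
Step 3: cell (0,3)='.' (+6 fires, +5 burnt)
Step 4: cell (0,3)='.' (+6 fires, +6 burnt)
Step 5: cell (0,3)='.' (+3 fires, +6 burnt)
Step 6: cell (0,3)='.' (+1 fires, +3 burnt)
Step 7: cell (0,3)='.' (+0 fires, +1 burnt)
  fire out at step 7

2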